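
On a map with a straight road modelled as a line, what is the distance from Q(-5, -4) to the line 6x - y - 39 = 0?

The normal to the line is n = (6, -1) with |n| = √37.
|n·Q − 39| = |-26 − 39| = 65, so the distance is 65/√37.

65√37/37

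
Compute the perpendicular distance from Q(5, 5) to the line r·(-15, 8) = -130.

The normal to the line is n = (-15, 8) with |n| = 17.
|n·Q − (-130)| = |-35 − (-130)| = 95, so the distance is 95/17.

95/17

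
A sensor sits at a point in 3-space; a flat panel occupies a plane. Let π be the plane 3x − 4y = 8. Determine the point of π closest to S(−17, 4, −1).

(-8, -8, -1)

n = (3, −4, 0), |n|² = 25, and n·S − 8 = -75.
t = -75/25 = -3, so the foot is S − t·n = (−17, 4, −1) − (-3)·(3, −4, 0) = (−8, −8, −1).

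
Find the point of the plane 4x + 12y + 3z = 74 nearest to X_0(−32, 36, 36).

(-40, 12, 30)

The perpendicular from X_0 has direction n = (4, 12, 3): r = (−32, 36, 36) + λ(4, 12, 3).
Substitute into the plane: n·(X_0 + λn) = 74 gives 412 + 169λ = 74, so λ = -2.
Foot = (−32, 36, 36) + (-2)·(4, 12, 3) = (−40, 12, 30).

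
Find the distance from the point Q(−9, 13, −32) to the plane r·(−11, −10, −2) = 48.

1

d = |(-11)·(-9) + (-10)·13 + (-2)·(-32) − 48| / √(121 + 100 + 4) = |-15| / 15 = 1.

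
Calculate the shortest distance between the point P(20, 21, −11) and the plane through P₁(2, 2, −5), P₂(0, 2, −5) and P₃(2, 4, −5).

6

P₁P₂ = (−2, 0, 0) and P₁P₃ = (0, 2, 0), so a normal is n = P₁P₂ × P₁P₃ = (0, 0, −4).
Then n·(20, 21, −11) − 20 = 24.
|n| = √(0 + 0 + 16) = 4, so the distance is |24|/4 = 6.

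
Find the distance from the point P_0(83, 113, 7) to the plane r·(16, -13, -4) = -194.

d = |16·83 + (-13)·113 + (-4)·7 − (-194)| / √(256 + 169 + 16) = |25| / 21 = 25/21.

25/21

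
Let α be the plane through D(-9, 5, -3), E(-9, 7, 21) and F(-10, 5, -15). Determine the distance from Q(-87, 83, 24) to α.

27/17

DE = (0, 2, 24) and DF = (-1, 0, -12), so a normal is n = DE × DF = (-24, -24, 2).
d = |(-24)·(-87) + (-24)·83 + 2·24 − 90| / √(576 + 576 + 4) = |54| / 34 = 27/17.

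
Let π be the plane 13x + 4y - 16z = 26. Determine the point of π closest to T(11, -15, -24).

(-2, -19, -8)

n = (13, 4, -16), |n|² = 441, and n·T − 26 = 441.
t = 441/441 = 1, so the foot is T − t·n = (11, -15, -24) − 1·(13, 4, -16) = (-2, -19, -8).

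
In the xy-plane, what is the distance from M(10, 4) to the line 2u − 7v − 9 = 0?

d = |2·10 + (-7)·4 − 9| / √(4 + 49) = |-17|/√53 = 17√53/53.

17/√53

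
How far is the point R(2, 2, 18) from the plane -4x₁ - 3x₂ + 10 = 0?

4/5

Normal vector n = (-4, -3, 0), and n·(2, 2, 18) - (-10) = -4.
|n| = √(16 + 9 + 0) = 5, so the distance is |-4|/5 = 4/5.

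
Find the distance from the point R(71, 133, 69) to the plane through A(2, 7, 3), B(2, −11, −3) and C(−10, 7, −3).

9

AB = (0, −18, −6) and AC = (−12, 0, −6), so a normal is n = AB × AC = (108, 72, −216).
n = (108, 72, −216); n·P − 72 = 2268; |n| = 252; distance = 2268/252 = 9.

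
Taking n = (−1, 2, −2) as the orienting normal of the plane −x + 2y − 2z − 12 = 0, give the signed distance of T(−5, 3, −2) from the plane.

1

n·T − 12 = 3.
|n| = 3, so the signed distance is 3/3 = 1.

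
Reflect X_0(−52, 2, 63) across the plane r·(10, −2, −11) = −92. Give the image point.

n = (10, −2, −11), |n|² = 225, n·X_0 − (-92) = -1125, so t = -1125/225 = -5.
Foot F = X_0 − (-5)·n = (−2, −8, 8); the reflection is 2F − X_0 = (48, −18, −47).

(48, -18, -47)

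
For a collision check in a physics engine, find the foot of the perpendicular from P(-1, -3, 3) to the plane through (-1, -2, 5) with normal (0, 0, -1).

n = (0, 0, -1), |n|² = 1, and n·P − (-5) = 2.
t = 2/1 = 2, so the foot is P − t·n = (-1, -3, 3) − 2·(0, 0, -1) = (-1, -3, 5).

(-1, -3, 5)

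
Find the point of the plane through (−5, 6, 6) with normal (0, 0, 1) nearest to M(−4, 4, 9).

The perpendicular from M has direction n = (0, 0, 1): r = (−4, 4, 9) + μ(0, 0, 1).
Substitute into the plane: n·(M + μn) = 6 gives 9 + 1μ = 6, so μ = -3.
Foot = (−4, 4, 9) + (-3)·(0, 0, 1) = (−4, 4, 6).

(-4, 4, 6)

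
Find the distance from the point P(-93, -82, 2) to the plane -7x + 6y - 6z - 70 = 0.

7

Normal vector n = (-7, 6, -6), and n·(-93, -82, 2) - 70 = 77.
|n| = √(49 + 36 + 36) = 11, so the distance is |77|/11 = 7.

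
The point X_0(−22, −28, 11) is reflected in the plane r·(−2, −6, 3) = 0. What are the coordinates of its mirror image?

With n = (−2, −6, 3), the signed offset is (n·X_0 − 0)/|n|² = 245/49 = 5.
X_0' = X_0 − 2t·n = (−22, −28, 11) − 10·(−2, −6, 3) = (−2, 32, −19).

(-2, 32, -19)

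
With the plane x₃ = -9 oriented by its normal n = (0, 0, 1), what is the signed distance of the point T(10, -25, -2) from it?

7

n·T − (-9) = 7.
|n| = 1, so the signed distance is 7/1 = 7.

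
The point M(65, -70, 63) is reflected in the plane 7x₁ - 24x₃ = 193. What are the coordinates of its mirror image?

(93, -70, -33)

With n = (7, 0, -24), the signed offset is (n·M − 193)/|n|² = -1250/625 = -2.
M' = M − 2t·n = (65, -70, 63) − (-4)·(7, 0, -24) = (93, -70, -33).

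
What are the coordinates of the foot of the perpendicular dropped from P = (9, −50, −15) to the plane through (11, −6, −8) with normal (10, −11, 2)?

n = (10, −11, 2), |n|² = 225, and n·P − 160 = 450.
t = 450/225 = 2, so the foot is P − t·n = (9, −50, −15) − 2·(10, −11, 2) = (−11, −28, −19).

(-11, -28, -19)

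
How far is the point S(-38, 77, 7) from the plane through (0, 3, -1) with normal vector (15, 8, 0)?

22/17

The plane has equation n·(r − (0, 3, -1)) = 0, i.e. n·r = 24.
Then n·(-38, 77, 7) - 24 = 22.
|n| = √(225 + 64 + 0) = 17, so the distance is |22|/17 = 22/17.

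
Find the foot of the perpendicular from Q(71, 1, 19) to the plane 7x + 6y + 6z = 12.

n = (7, 6, 6), |n|² = 121, and n·Q − 12 = 605.
t = 605/121 = 5, so the foot is Q − t·n = (71, 1, 19) − 5·(7, 6, 6) = (36, -29, -11).

(36, -29, -11)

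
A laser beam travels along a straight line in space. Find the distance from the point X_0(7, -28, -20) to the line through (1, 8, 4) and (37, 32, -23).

A direction vector is d = (36, 24, -27).
AP = (6, -36, -24), and AP × d = (1548, -702, 1440).
|AP × d|² = 4962708 and |d|² = 2601, so the distance is √(4962708/2601) = √1908 = 6√53.

6√53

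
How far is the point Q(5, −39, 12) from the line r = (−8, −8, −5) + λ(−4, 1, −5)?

3√83

Direction vector d = (−4, 1, −5).
AP = (13, −31, 17); AP·d = -168, |AP|² = 1419, |d|² = 42.
distance² = |AP|² − (AP·d)²/|d|² = 1419 − 28224/42 = 747, so the distance is 3√83.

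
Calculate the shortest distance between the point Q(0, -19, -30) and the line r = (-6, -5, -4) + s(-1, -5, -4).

Direction vector d = (-1, -5, -4).
AP = (6, -14, -26); AP·d = 168, |AP|² = 908, |d|² = 42.
distance² = |AP|² − (AP·d)²/|d|² = 908 − 28224/42 = 236, so the distance is 2√59.

2√59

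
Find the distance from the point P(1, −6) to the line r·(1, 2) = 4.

3√5

The normal to the line is n = (1, 2) with |n| = √5.
|n·P − 4| = |-11 − 4| = 15, so the distance is 15/√5 = 3√5.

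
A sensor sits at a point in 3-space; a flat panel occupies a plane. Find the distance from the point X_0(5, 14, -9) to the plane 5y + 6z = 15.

1/√61

n = (0, 5, 6); n·P − 15 = 1; |n| = √61; distance = 1/√61 = √61/61.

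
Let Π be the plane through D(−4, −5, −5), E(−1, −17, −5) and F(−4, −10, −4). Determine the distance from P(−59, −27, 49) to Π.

DE = (3, −12, 0) and DF = (0, −5, 1), so a normal is n = DE × DF = (−12, −3, −15).
Then n·(−59, −27, 49) − 138 = −84.
|n| = √(144 + 9 + 225) = 3√42, so the distance is |-84|/(3√42) = 28/√42.

2√42/3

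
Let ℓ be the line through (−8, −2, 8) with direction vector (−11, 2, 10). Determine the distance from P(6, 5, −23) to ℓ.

3√34

Direction vector d = (−11, 2, 10).
AP = (14, 7, −31); AP·d = -450, |AP|² = 1206, |d|² = 225.
distance² = |AP|² − (AP·d)²/|d|² = 1206 − 202500/225 = 306, so the distance is 3√34.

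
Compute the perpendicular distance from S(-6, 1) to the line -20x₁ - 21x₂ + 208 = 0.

The normal to the line is n = (-20, -21) with |n| = 29.
|n·S − (-208)| = |99 − (-208)| = 307, so the distance is 307/29.

307/29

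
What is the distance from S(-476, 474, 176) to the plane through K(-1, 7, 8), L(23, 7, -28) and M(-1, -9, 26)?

9

KL = (24, 0, -36) and KM = (0, -16, 18), so a normal is n = KL × KM = (-576, -432, -384).
n = (-576, -432, -384); n·P − (-5520) = 7344; |n| = 816; distance = 7344/816 = 9.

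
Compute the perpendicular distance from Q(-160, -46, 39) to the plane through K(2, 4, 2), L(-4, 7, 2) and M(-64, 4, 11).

KL = (-6, 3, 0) and KM = (-66, 0, 9), so a normal is n = KL × KM = (27, 54, 198).
d = |27·(-160) + 54·(-46) + 198·39 − 666| / √(729 + 2916 + 39204) = |252| / 207 = 28/23.

28/23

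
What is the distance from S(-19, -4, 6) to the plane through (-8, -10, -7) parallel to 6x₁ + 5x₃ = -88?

√61/61

Parallel planes share the normal n = (6, 0, 5); since (-8, -10, -7) lies on the plane, its equation is 6x₁ + 5x₃ = -83.
n = (6, 0, 5); n·P − (-83) = -1; |n| = √61; distance = 1/√61.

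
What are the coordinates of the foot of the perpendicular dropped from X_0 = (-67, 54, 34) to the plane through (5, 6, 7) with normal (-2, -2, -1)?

The perpendicular from X_0 has direction n = (-2, -2, -1): r = (-67, 54, 34) + μ(-2, -2, -1).
Substitute into the plane: n·(X_0 + μn) = -29 gives -8 + 9μ = -29, so μ = -7/3.
Foot = (-67, 54, 34) + (-7/3)·(-2, -2, -1) = (-187/3, 176/3, 109/3).

(-187/3, 176/3, 109/3)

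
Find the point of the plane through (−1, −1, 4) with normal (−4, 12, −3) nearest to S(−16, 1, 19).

(-196/13, -23/13, 256/13)

The perpendicular from S has direction n = (−4, 12, −3): r = (−16, 1, 19) + λ(−4, 12, −3).
Substitute into the plane: n·(S + λn) = -20 gives 19 + 169λ = -20, so λ = -3/13.
Foot = (−16, 1, 19) + (-3/13)·(−4, 12, −3) = (−196/13, −23/13, 256/13).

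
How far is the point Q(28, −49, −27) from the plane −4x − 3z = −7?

24/5

Normal vector n = (−4, 0, −3), and n·(28, −49, −27) − (−7) = −24.
|n| = √(16 + 0 + 9) = 5, so the distance is |-24|/5 = 24/5.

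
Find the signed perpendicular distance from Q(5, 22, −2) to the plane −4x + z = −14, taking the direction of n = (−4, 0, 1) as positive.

-8/√17

n·Q − (-14) = -8.
|n| = √17, so the signed distance is -8/√17.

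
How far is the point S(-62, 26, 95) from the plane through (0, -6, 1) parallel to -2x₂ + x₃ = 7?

Parallel planes share the normal n = (0, -2, 1); since (0, -6, 1) lies on the plane, its equation is -2x₂ + x₃ = 13.
d = |(-2)·26 + 1·95 − 13| / √(0 + 4 + 1) = |30| / √5 = 6√5.

6√5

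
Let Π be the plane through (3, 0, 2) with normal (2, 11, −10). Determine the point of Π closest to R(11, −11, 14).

(13, 0, 4)

The perpendicular from R has direction n = (2, 11, −10): r = (11, −11, 14) + μ(2, 11, −10).
Substitute into the plane: n·(R + μn) = -14 gives -239 + 225μ = -14, so μ = 1.
Foot = (11, −11, 14) + 1·(2, 11, −10) = (13, 0, 4).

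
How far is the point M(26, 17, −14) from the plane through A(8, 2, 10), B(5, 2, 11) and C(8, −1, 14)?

AB = (−3, 0, 1) and AC = (0, −3, 4), so a normal is n = AB × AC = (3, 12, 9).
d = |3·26 + 12·17 + 9·(-14) − 138| / √(9 + 144 + 81) = |18| / (3√26) = 3√26/13.

3√26/13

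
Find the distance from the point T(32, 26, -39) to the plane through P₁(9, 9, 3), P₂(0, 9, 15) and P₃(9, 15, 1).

17/√26

P₁P₂ = (-9, 0, 12) and P₁P₃ = (0, 6, -2), so a normal is n = P₁P₂ × P₁P₃ = (-72, -18, -54).
n = (-72, -18, -54); n·P − (-972) = 306; |n| = 18√26; distance = 306/(18√26) = 17√26/26.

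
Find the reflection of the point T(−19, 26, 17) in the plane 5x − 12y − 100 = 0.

n = (5, −12, 0), |n|² = 169, n·T − 100 = -507, so t = -507/169 = -3.
Foot F = T − (-3)·n = (−4, −10, 17); the reflection is 2F − T = (11, −46, 17).

(11, -46, 17)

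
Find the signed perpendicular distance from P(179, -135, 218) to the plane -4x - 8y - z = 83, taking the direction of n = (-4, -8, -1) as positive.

7

n·P − 83 = 63.
|n| = 9, so the signed distance is 63/9 = 7.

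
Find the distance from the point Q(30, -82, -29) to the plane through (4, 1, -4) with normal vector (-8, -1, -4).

25/9

The plane has equation n·(r − (4, 1, -4)) = 0, i.e. n·r = -17.
n = (-8, -1, -4); n·P − (-17) = -25; |n| = 9; distance = 25/9.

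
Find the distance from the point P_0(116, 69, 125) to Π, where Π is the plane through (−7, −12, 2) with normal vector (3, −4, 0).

The plane has equation n·(r − (−7, −12, 2)) = 0, i.e. n·r = 27.
Then n·(116, 69, 125) − 27 = 45.
|n| = √(9 + 16 + 0) = 5, so the distance is |45|/5 = 9.

9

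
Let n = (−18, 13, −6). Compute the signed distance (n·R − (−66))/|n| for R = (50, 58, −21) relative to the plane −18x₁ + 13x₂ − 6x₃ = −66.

2

n·R − (-66) = 46.
|n| = 23, so the signed distance is 46/23 = 2.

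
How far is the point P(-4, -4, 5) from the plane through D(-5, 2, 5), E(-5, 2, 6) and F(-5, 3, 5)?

DE = (0, 0, 1) and DF = (0, 1, 0), so a normal is n = DE × DF = (-1, 0, 0).
d = |(-1)·(-4) − 5| / √(1 + 0 + 0) = |-1| / 1 = 1.

1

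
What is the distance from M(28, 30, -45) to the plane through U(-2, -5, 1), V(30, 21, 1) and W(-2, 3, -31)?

UV = (32, 26, 0) and UW = (0, 8, -32), so a normal is n = UV × UW = (-832, 1024, 256).
d = |(-832)·28 + 1024·30 + 256·(-45) − (-3200)| / √(692224 + 1048576 + 65536) = |-896| / 1344 = 2/3.

2/3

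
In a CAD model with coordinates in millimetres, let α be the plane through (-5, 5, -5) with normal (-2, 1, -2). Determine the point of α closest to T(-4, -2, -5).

n = (-2, 1, -2), |n|² = 9, and n·T − 25 = -9.
t = -9/9 = -1, so the foot is T − t·n = (-4, -2, -5) − (-1)·(-2, 1, -2) = (-6, -1, -7).

(-6, -1, -7)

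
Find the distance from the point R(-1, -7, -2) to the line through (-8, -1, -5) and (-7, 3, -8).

2√17

A direction vector is d = (1, 4, -3).
AP = (7, -6, 3); AP·d = -26, |AP|² = 94, |d|² = 26.
distance² = |AP|² − (AP·d)²/|d|² = 94 − 676/26 = 68, so the distance is 2√17.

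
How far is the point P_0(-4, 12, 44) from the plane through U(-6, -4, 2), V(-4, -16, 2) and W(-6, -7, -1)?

14/√38

UV = (2, -12, 0) and UW = (0, -3, -3), so a normal is n = UV × UW = (36, 6, -6).
Then n·(-4, 12, 44) - (-252) = -84.
|n| = √(1296 + 36 + 36) = 6√38, so the distance is |-84|/(6√38) = 7√38/19.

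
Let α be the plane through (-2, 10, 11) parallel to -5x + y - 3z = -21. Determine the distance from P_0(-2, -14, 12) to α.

Parallel planes share the normal n = (-5, 1, -3); since (-2, 10, 11) lies on the plane, its equation is -5x + y - 3z = -13.
Then n·(-2, -14, 12) - (-13) = -27.
|n| = √(25 + 1 + 9) = √35, so the distance is |-27|/√35 = 27√35/35.

27/√35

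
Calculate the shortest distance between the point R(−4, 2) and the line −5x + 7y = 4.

15√74/37

The normal to the line is n = (−5, 7) with |n| = √74.
|n·R − 4| = |34 − 4| = 30, so the distance is 30/√74 = 15√74/37.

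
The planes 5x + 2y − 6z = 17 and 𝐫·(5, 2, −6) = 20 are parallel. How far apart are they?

3/√65

With common normal n = (5, 2, −6) (|n| = √65), the distance is |17 − 20|/|n| = 3/√65 = 3√65/65.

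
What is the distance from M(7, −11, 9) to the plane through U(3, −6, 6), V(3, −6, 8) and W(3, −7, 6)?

UV = (0, 0, 2) and UW = (0, −1, 0), so a normal is n = UV × UW = (2, 0, 0).
Then n·(7, −11, 9) − 6 = 8.
|n| = √(4 + 0 + 0) = 2, so the distance is |8|/2 = 4.

4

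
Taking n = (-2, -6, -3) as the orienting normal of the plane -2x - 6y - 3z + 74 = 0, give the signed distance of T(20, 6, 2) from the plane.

n·T − (-74) = -8.
|n| = 7, so the signed distance is -8/7.

-8/7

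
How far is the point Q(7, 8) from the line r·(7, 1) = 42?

The normal to the line is n = (7, 1) with |n| = 5√2.
|n·Q − 42| = |57 − 42| = 15, so the distance is 15/(5√2) = 3/√2.

3/√2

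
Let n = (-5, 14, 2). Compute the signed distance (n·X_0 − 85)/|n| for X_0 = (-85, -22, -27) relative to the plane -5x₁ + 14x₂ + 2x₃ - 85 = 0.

n·X_0 − 85 = -22.
|n| = 15, so the signed distance is -22/15.

-22/15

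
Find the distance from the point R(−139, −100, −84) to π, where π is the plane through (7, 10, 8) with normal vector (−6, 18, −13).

4

The plane has equation n·(r − (7, 10, 8)) = 0, i.e. n·r = 34.
d = |(-6)·(-139) + 18·(-100) + (-13)·(-84) − 34| / √(36 + 324 + 169) = |92| / 23 = 4.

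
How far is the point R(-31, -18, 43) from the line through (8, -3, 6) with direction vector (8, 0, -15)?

Direction vector d = (8, 0, -15).
AP = (-39, -15, 37); AP·d = -867, |AP|² = 3115, |d|² = 289.
distance² = |AP|² − (AP·d)²/|d|² = 3115 − 751689/289 = 514, so the distance is √514.

√514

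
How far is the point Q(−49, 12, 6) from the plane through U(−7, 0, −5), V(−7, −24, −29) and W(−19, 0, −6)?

30/17

UV = (0, −24, −24) and UW = (−12, 0, −1), so a normal is n = UV × UW = (24, 288, −288).
n = (24, 288, −288); n·P − 1272 = -720; |n| = 408; distance = 720/408 = 30/17.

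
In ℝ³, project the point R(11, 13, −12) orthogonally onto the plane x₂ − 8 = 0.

(11, 8, -12)

The perpendicular from R has direction n = (0, 1, 0): r = (11, 13, −12) + μ(0, 1, 0).
Substitute into the plane: n·(R + μn) = 8 gives 13 + 1μ = 8, so μ = -5.
Foot = (11, 13, −12) + (-5)·(0, 1, 0) = (11, 8, −12).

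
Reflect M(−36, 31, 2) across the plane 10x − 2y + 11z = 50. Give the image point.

n = (10, −2, 11), |n|² = 225, n·M − 50 = -450, so t = -450/225 = -2.
Foot F = M − (-2)·n = (−16, 27, 24); the reflection is 2F − M = (4, 23, 46).

(4, 23, 46)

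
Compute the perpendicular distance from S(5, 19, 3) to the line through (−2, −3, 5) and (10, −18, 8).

A direction vector is d = (12, −15, 3).
AP = (7, 22, −2), and AP × d = (36, −45, −369).
|AP × d|² = 139482 and |d|² = 378, so the distance is √(139482/378) = √369 = 3√41.

3√41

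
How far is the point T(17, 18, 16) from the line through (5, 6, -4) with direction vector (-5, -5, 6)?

Direction vector d = (-5, -5, 6).
AP = (12, 12, 20), and AP × d = (172, -172, 0).
|AP × d|² = 59168 and |d|² = 86, so the distance is √(59168/86) = √688 = 4√43.

4√43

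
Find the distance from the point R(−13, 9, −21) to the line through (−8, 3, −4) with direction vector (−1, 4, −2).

√161

Direction vector d = (−1, 4, −2).
AP = (−5, 6, −17); AP·d = 63, |AP|² = 350, |d|² = 21.
distance² = |AP|² − (AP·d)²/|d|² = 350 − 3969/21 = 161, so the distance is √161.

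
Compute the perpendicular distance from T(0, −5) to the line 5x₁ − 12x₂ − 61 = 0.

1/13

d = |5·0 + (-12)·(-5) − 61| / √(25 + 144) = |-1|/13 = 1/13.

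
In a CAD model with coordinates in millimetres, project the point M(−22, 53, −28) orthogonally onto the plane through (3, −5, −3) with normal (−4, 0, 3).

The perpendicular from M has direction n = (−4, 0, 3): r = (−22, 53, −28) + λ(−4, 0, 3).
Substitute into the plane: n·(M + λn) = -21 gives 4 + 25λ = -21, so λ = -1.
Foot = (−22, 53, −28) + (-1)·(−4, 0, 3) = (−18, 53, −31).

(-18, 53, -31)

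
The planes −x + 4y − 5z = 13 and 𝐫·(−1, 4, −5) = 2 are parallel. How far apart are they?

11√42/42

Both planes have normal n = (−1, 4, −5), |n| = √42. Any point on the first plane is at distance |2 − 13|/|n| = 11/√42 = 11√42/42 from the second.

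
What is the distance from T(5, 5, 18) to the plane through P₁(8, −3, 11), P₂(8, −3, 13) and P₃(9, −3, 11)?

P₁P₂ = (0, 0, 2) and P₁P₃ = (1, 0, 0), so a normal is n = P₁P₂ × P₁P₃ = (0, 2, 0).
n = (0, 2, 0); n·P − (-6) = 16; |n| = 2; distance = 16/2 = 8.

8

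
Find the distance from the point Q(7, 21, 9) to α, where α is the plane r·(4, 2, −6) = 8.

2√14/7

n = (4, 2, −6); n·P − 8 = 8; |n| = 2√14; distance = 8/(2√14) = 4/√14.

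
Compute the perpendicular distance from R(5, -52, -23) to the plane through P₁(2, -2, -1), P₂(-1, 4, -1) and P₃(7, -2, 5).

11√70/35

P₁P₂ = (-3, 6, 0) and P₁P₃ = (5, 0, 6), so a normal is n = P₁P₂ × P₁P₃ = (36, 18, -30).
Then n·(5, -52, -23) - 66 = -132.
|n| = √(1296 + 324 + 900) = 6√70, so the distance is |-132|/(6√70) = 11√70/35.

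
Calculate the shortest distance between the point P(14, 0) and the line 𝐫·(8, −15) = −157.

The normal to the line is n = (8, −15) with |n| = 17.
|n·P − (-157)| = |112 − (-157)| = 269, so the distance is 269/17.

269/17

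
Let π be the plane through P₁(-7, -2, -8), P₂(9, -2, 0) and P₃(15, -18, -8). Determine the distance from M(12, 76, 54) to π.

6/7

P₁P₂ = (16, 0, 8) and P₁P₃ = (22, -16, 0), so a normal is n = P₁P₂ × P₁P₃ = (128, 176, -256).
d = |128·12 + 176·76 + (-256)·54 − 800| / √(16384 + 30976 + 65536) = |288| / 336 = 6/7.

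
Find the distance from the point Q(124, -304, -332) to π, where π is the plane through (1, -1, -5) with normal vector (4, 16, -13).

The plane has equation n·(r − (1, -1, -5)) = 0, i.e. n·r = 53.
Then n·(124, -304, -332) - 53 = -105.
|n| = √(16 + 256 + 169) = 21, so the distance is |-105|/21 = 5.

5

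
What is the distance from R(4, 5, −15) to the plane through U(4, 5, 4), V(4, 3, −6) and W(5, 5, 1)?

19/√35

UV = (0, −2, −10) and UW = (1, 0, −3), so a normal is n = UV × UW = (6, −10, 2).
Then n·(4, 5, −15) − (−18) = −38.
|n| = √(36 + 100 + 4) = 2√35, so the distance is |-38|/(2√35) = 19/√35.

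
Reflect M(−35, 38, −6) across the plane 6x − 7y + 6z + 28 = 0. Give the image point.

(13, -18, 42)

With n = (6, −7, 6), the signed offset is (n·M − (-28))/|n|² = -484/121 = -4.
M' = M − 2t·n = (−35, 38, −6) − (-8)·(6, −7, 6) = (13, −18, 42).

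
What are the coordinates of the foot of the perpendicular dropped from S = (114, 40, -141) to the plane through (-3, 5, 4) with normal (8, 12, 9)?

(1914/17, 644/17, -2424/17)

n = (8, 12, 9), |n|² = 289, and n·S − 72 = 51.
t = 51/289 = 3/17, so the foot is S − t·n = (114, 40, -141) − (3/17)·(8, 12, 9) = (1914/17, 644/17, -2424/17).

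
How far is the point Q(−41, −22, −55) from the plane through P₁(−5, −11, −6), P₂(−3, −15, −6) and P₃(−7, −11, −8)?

P₁P₂ = (2, −4, 0) and P₁P₃ = (−2, 0, −2), so a normal is n = P₁P₂ × P₁P₃ = (8, 4, −8).
n = (8, 4, −8); n·P − (-36) = 60; |n| = 12; distance = 60/12 = 5.

5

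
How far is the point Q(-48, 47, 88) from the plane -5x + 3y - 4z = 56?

Normal vector n = (-5, 3, -4), and n·(-48, 47, 88) - 56 = -27.
|n| = √(25 + 9 + 16) = 5√2, so the distance is |-27|/(5√2) = 27√2/10.

27√2/10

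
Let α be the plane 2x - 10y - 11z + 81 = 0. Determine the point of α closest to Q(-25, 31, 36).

(-19, 1, 3)

The perpendicular from Q has direction n = (2, -10, -11): r = (-25, 31, 36) + μ(2, -10, -11).
Substitute into the plane: n·(Q + μn) = -81 gives -756 + 225μ = -81, so μ = 3.
Foot = (-25, 31, 36) + 3·(2, -10, -11) = (-19, 1, 3).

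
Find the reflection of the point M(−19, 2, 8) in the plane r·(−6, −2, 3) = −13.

With n = (−6, −2, 3), the signed offset is (n·M − (-13))/|n|² = 147/49 = 3.
M' = M − 2t·n = (−19, 2, 8) − 6·(−6, −2, 3) = (17, 14, −10).

(17, 14, -10)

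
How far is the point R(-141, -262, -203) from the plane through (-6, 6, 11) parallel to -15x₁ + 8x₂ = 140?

7

Parallel planes share the normal n = (-15, 8, 0); since (-6, 6, 11) lies on the plane, its equation is -15x₁ + 8x₂ = 138.
Then n·(-141, -262, -203) - 138 = -119.
|n| = √(225 + 64 + 0) = 17, so the distance is |-119|/17 = 7.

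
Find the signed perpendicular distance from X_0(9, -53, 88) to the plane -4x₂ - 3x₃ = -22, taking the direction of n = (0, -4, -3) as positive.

-6

n·X_0 − (-22) = -30.
|n| = 5, so the signed distance is -30/5 = -6.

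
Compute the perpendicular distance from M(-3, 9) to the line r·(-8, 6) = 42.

18/5

The normal to the line is n = (-8, 6) with |n| = 10.
|n·M − 42| = |78 − 42| = 36, so the distance is 36/10 = 18/5.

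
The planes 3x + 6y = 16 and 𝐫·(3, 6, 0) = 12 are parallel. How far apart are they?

With common normal n = (3, 6, 0) (|n| = 3√5), the distance is |16 − 12|/|n| = 4/(3√5) = 4√5/15.

4/(3√5)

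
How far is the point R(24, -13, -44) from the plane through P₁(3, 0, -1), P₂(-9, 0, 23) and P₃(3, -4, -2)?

P₁P₂ = (-12, 0, 24) and P₁P₃ = (0, -4, -1), so a normal is n = P₁P₂ × P₁P₃ = (96, -12, 48).
Then n·(24, -13, -44) - 240 = 108.
|n| = √(9216 + 144 + 2304) = 108, so the distance is |108|/108 = 1.

1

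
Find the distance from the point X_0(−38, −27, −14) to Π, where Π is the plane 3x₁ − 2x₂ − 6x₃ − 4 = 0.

20/7

Normal vector n = (3, −2, −6), and n·(−38, −27, −14) − 4 = 20.
|n| = √(9 + 4 + 36) = 7, so the distance is |20|/7 = 20/7.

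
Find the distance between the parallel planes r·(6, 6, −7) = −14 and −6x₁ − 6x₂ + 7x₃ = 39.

Divide the second equation by -1 to match normals: 6x₁ + 6x₂ − 7x₃ = -39.
Both planes have normal n = (6, 6, −7), |n| = 11. Any point on the first plane is at distance |(-39) − (-14)|/|n| = 25/11 from the second.

25/11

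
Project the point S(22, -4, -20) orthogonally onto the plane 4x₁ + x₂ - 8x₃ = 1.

n = (4, 1, -8), |n|² = 81, and n·S − 1 = 243.
t = 243/81 = 3, so the foot is S − t·n = (22, -4, -20) − 3·(4, 1, -8) = (10, -7, 4).

(10, -7, 4)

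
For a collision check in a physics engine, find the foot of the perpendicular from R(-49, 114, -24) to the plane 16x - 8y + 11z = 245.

n = (16, -8, 11), |n|² = 441, and n·R − 245 = -2205.
t = -2205/441 = -5, so the foot is R − t·n = (-49, 114, -24) − (-5)·(16, -8, 11) = (31, 74, 31).

(31, 74, 31)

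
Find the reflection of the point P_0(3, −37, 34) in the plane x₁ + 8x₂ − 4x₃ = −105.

With n = (1, 8, −4), the signed offset is (n·P_0 − (-105))/|n|² = -324/81 = -4.
P_0' = P_0 − 2t·n = (3, −37, 34) − (-8)·(1, 8, −4) = (11, 27, 2).

(11, 27, 2)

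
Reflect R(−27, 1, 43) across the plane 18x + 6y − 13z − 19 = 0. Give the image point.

n = (18, 6, −13), |n|² = 529, n·R − 19 = -1058, so t = -1058/529 = -2.
Foot F = R − (-2)·n = (9, 13, 17); the reflection is 2F − R = (45, 25, −9).

(45, 25, -9)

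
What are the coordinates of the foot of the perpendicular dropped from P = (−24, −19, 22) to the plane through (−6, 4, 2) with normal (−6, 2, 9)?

(-12, -23, 4)

n = (−6, 2, 9), |n|² = 121, and n·P − 62 = 242.
t = 242/121 = 2, so the foot is P − t·n = (−24, −19, 22) − 2·(−6, 2, 9) = (−12, −23, 4).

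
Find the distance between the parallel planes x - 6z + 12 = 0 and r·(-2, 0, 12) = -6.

Divide the second equation by -2 to match normals: x - 6z = 3.
Both planes have normal n = (1, 0, -6), |n| = √37. Any point on the first plane is at distance |3 − (-12)|/|n| = 15/√37 from the second.

15√37/37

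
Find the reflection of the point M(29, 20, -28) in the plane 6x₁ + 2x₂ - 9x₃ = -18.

(-19, 4, 44)

With n = (6, 2, -9), the signed offset is (n·M − (-18))/|n|² = 484/121 = 4.
M' = M − 2t·n = (29, 20, -28) − 8·(6, 2, -9) = (-19, 4, 44).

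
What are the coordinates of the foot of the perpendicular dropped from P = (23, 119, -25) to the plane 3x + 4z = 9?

(139/5, 119, -93/5)

The perpendicular from P has direction n = (3, 0, 4): r = (23, 119, -25) + λ(3, 0, 4).
Substitute into the plane: n·(P + λn) = 9 gives -31 + 25λ = 9, so λ = 8/5.
Foot = (23, 119, -25) + (8/5)·(3, 0, 4) = (139/5, 119, -93/5).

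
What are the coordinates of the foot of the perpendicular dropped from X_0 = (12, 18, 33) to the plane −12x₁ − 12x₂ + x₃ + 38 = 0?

(0, 6, 34)

The perpendicular from X_0 has direction n = (−12, −12, 1): r = (12, 18, 33) + μ(−12, −12, 1).
Substitute into the plane: n·(X_0 + μn) = -38 gives -327 + 289μ = -38, so μ = 1.
Foot = (12, 18, 33) + 1·(−12, −12, 1) = (0, 6, 34).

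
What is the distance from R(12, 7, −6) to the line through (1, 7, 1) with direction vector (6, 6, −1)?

Direction vector d = (6, 6, −1).
AP = (11, 0, −7), and AP × d = (42, −31, 66).
|AP × d|² = 7081 and |d|² = 73, so the distance is √(7081/73) = √97.

√97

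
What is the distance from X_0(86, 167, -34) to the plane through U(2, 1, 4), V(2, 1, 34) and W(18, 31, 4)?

4

UV = (0, 0, 30) and UW = (16, 30, 0), so a normal is n = UV × UW = (-900, 480, 0).
Then n·(86, 167, -34) - (-1320) = 4080.
|n| = √(810000 + 230400 + 0) = 1020, so the distance is |4080|/1020 = 4.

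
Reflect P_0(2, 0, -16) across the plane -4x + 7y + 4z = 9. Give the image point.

n = (-4, 7, 4), |n|² = 81, n·P_0 − 9 = -81, so t = -81/81 = -1.
Foot F = P_0 − (-1)·n = (-2, 7, -12); the reflection is 2F − P_0 = (-6, 14, -8).

(-6, 14, -8)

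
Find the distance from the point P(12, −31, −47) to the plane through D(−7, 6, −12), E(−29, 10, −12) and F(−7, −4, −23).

DE = (−22, 4, 0) and DF = (0, −10, −11), so a normal is n = DE × DF = (−44, −242, 220).
Then n·(12, −31, −47) − (−3784) = 418.
|n| = √(1936 + 58564 + 48400) = 330, so the distance is |418|/330 = 19/15.

19/15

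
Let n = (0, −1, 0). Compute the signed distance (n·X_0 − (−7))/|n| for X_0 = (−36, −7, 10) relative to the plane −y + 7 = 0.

14

n·X_0 − (-7) = 14.
|n| = 1, so the signed distance is 14/1 = 14.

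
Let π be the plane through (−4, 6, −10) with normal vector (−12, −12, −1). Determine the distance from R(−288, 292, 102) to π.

8

The plane has equation n·(r − (−4, 6, −10)) = 0, i.e. n·r = -14.
d = |(-12)·(-288) + (-12)·292 + (-1)·102 − (-14)| / √(144 + 144 + 1) = |-136| / 17 = 8.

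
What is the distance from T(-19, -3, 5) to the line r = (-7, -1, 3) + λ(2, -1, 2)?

2√29

Direction vector d = (2, -1, 2).
AP = (-12, -2, 2), and AP × d = (-2, 28, 16).
|AP × d|² = 1044 and |d|² = 9, so the distance is √(1044/9) = √116 = 2√29.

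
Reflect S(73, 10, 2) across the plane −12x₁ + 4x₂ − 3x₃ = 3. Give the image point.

n = (−12, 4, −3), |n|² = 169, n·S − 3 = -845, so t = -845/169 = -5.
Foot F = S − (-5)·n = (13, 30, −13); the reflection is 2F − S = (−47, 50, −28).

(-47, 50, -28)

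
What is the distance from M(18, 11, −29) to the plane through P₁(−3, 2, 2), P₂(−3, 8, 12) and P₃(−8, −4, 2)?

12/√70

P₁P₂ = (0, 6, 10) and P₁P₃ = (−5, −6, 0), so a normal is n = P₁P₂ × P₁P₃ = (60, −50, 30).
d = |60·18 + (-50)·11 + 30·(-29) − (-220)| / √(3600 + 2500 + 900) = |-120| / (10√70) = 12/√70.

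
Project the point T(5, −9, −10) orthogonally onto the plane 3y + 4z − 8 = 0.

(5, 0, 2)

n = (0, 3, 4), |n|² = 25, and n·T − 8 = -75.
t = -75/25 = -3, so the foot is T − t·n = (5, −9, −10) − (-3)·(0, 3, 4) = (5, 0, 2).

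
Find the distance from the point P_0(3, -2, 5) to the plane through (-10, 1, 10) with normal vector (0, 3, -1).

4/√10

The plane has equation n·(r − (-10, 1, 10)) = 0, i.e. n·r = -7.
Then n·(3, -2, 5) - (-7) = -4.
|n| = √(0 + 9 + 1) = √10, so the distance is |-4|/√10 = 4/√10.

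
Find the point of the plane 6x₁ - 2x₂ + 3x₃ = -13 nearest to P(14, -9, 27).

(-10, -1, 15)

n = (6, -2, 3), |n|² = 49, and n·P − (-13) = 196.
t = 196/49 = 4, so the foot is P − t·n = (14, -9, 27) − 4·(6, -2, 3) = (-10, -1, 15).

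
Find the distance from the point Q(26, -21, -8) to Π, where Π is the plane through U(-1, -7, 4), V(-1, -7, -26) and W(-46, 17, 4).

UV = (0, 0, -30) and UW = (-45, 24, 0), so a normal is n = UV × UW = (720, 1350, 0).
Then n·(26, -21, -8) - (-10170) = 540.
|n| = √(518400 + 1822500 + 0) = 1530, so the distance is |540|/1530 = 6/17.

6/17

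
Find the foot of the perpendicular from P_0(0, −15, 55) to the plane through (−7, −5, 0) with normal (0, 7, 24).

n = (0, 7, 24), |n|² = 625, and n·P_0 − (-35) = 1250.
t = 1250/625 = 2, so the foot is P_0 − t·n = (0, −15, 55) − 2·(0, 7, 24) = (0, −29, 7).

(0, -29, 7)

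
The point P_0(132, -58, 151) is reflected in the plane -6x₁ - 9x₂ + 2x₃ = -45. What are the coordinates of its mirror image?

With n = (-6, -9, 2), the signed offset is (n·P_0 − (-45))/|n|² = 77/121 = 7/11.
P_0' = P_0 − 2t·n = (132, -58, 151) − (14/11)·(-6, -9, 2) = (1536/11, -512/11, 1633/11).

(1536/11, -512/11, 1633/11)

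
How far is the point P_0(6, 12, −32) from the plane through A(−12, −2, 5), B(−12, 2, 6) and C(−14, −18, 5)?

2

AB = (0, 4, 1) and AC = (−2, −16, 0), so a normal is n = AB × AC = (16, −2, 8).
n = (16, −2, 8); n·P − (-148) = -36; |n| = 18; distance = 36/18 = 2.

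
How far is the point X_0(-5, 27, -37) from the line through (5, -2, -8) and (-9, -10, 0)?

27√2

A direction vector is d = (-14, -8, 8).
AP = (-10, 29, -29), and AP × d = (0, 486, 486).
|AP × d|² = 472392 and |d|² = 324, so the distance is √(472392/324) = √1458 = 27√2.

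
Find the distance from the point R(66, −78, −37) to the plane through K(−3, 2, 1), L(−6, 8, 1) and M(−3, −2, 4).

KL = (−3, 6, 0) and KM = (0, −4, 3), so a normal is n = KL × KM = (18, 9, 12).
Then n·(66, −78, −37) − (−24) = 66.
|n| = √(324 + 81 + 144) = 3√61, so the distance is |66|/(3√61) = 22√61/61.

22/√61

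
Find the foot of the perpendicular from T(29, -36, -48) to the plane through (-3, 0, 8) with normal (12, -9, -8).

n = (12, -9, -8), |n|² = 289, and n·T − (-100) = 1156.
t = 1156/289 = 4, so the foot is T − t·n = (29, -36, -48) − 4·(12, -9, -8) = (-19, 0, -16).

(-19, 0, -16)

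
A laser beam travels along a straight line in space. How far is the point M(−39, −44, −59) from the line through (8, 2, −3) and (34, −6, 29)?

6√97

A direction vector is d = (26, −8, 32).
AP = (−47, −46, −56), and AP × d = (−1920, 48, 1572).
|AP × d|² = 6159888 and |d|² = 1764, so the distance is √(6159888/1764) = √3492 = 6√97.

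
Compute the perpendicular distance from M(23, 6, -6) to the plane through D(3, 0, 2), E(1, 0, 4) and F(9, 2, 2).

DE = (-2, 0, 2) and DF = (6, 2, 0), so a normal is n = DE × DF = (-4, 12, -4).
Then n·(23, 6, -6) - (-20) = 24.
|n| = √(16 + 144 + 16) = 4√11, so the distance is |24|/(4√11) = 6/√11.

6√11/11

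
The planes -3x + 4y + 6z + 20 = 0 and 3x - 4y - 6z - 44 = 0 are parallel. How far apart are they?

24/√61

Divide the second equation by -1 to match normals: -3x + 4y + 6z = -44.
Both planes have normal n = (-3, 4, 6), |n| = √61. Any point on the first plane is at distance |(-44) − (-20)|/|n| = 24/√61 = 24√61/61 from the second.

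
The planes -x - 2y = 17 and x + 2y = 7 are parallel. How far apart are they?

Divide the second equation by -1 to match normals: -x - 2y = -7.
With common normal n = (-1, -2, 0) (|n| = √5), the distance is |17 − (-7)|/|n| = 24/√5.

24√5/5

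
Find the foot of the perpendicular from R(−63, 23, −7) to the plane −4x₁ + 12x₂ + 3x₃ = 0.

n = (−4, 12, 3), |n|² = 169, and n·R − 0 = 507.
t = 507/169 = 3, so the foot is R − t·n = (−63, 23, −7) − 3·(−4, 12, 3) = (−51, −13, −16).

(-51, -13, -16)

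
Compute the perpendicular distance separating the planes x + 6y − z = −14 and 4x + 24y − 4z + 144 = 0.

22/√38

Divide the second equation by 4 to match normals: x + 6y − z = -36.
With common normal n = (1, 6, −1) (|n| = √38), the distance is |(-14) − (-36)|/|n| = 22/√38 = 11√38/19.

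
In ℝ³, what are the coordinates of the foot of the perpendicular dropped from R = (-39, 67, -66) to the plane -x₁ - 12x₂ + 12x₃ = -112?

(-44, 7, -6)

n = (-1, -12, 12), |n|² = 289, and n·R − (-112) = -1445.
t = -1445/289 = -5, so the foot is R − t·n = (-39, 67, -66) − (-5)·(-1, -12, 12) = (-44, 7, -6).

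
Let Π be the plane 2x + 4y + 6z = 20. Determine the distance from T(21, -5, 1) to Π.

2√14/7

Normal vector n = (2, 4, 6), and n·(21, -5, 1) - 20 = 8.
|n| = √(4 + 16 + 36) = 2√14, so the distance is |8|/(2√14) = 2√14/7.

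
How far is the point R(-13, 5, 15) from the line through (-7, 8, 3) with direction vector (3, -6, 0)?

3√21

Direction vector d = (3, -6, 0).
AP = (-6, -3, 12); AP·d = 0, |AP|² = 189, |d|² = 45.
distance² = |AP|² − (AP·d)²/|d|² = 189 − 0/45 = 189, so the distance is 3√21.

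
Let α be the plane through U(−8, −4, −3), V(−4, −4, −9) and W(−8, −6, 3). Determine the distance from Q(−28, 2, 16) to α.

2

UV = (4, 0, −6) and UW = (0, −2, 6), so a normal is n = UV × UW = (−12, −24, −8).
n = (−12, −24, −8); n·P − 216 = -56; |n| = 28; distance = 56/28 = 2.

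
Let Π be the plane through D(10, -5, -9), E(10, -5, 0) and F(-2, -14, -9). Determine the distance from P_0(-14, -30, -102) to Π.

28/5

DE = (0, 0, 9) and DF = (-12, -9, 0), so a normal is n = DE × DF = (81, -108, 0).
n = (81, -108, 0); n·P − 1350 = 756; |n| = 135; distance = 756/135 = 28/5.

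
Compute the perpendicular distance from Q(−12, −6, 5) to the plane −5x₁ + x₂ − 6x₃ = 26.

2/√62

Normal vector n = (−5, 1, −6), and n·(−12, −6, 5) − 26 = −2.
|n| = √(25 + 1 + 36) = √62, so the distance is |-2|/√62 = √62/31.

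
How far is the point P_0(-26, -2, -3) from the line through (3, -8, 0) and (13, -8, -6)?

A direction vector is d = (10, 0, -6).
AP = (-29, 6, -3); AP·d = -272, |AP|² = 886, |d|² = 136.
distance² = |AP|² − (AP·d)²/|d|² = 886 − 73984/136 = 342, so the distance is 3√38.

3√38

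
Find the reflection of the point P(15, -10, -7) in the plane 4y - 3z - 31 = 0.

n = (0, 4, -3), |n|² = 25, n·P − 31 = -50, so t = -50/25 = -2.
Foot F = P − (-2)·n = (15, -2, -13); the reflection is 2F − P = (15, 6, -19).

(15, 6, -19)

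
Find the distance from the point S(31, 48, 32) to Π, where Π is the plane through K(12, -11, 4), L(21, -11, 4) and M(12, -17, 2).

5√10/2

KL = (9, 0, 0) and KM = (0, -6, -2), so a normal is n = KL × KM = (0, 18, -54).
Then n·(31, 48, 32) - (-414) = -450.
|n| = √(0 + 324 + 2916) = 18√10, so the distance is |-450|/(18√10) = 25/√10.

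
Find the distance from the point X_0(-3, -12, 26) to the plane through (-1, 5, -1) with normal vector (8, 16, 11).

The plane has equation n·(r − (-1, 5, -1)) = 0, i.e. n·r = 61.
Then n·(-3, -12, 26) - 61 = 9.
|n| = √(64 + 256 + 121) = 21, so the distance is |9|/21 = 3/7.

3/7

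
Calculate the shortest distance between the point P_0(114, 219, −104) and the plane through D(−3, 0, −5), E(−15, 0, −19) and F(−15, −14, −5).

DE = (−12, 0, −14) and DF = (−12, −14, 0), so a normal is n = DE × DF = (−196, 168, 168).
Then n·(114, 219, −104) − (−252) = −2772.
|n| = √(38416 + 28224 + 28224) = 308, so the distance is |-2772|/308 = 9.

9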